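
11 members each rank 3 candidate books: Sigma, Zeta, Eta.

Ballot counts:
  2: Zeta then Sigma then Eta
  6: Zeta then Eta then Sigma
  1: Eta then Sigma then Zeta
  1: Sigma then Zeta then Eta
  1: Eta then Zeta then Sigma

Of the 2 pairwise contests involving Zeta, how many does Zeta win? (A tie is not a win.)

2

Zeta against each rival (11 members):
Zeta vs Sigma: Zeta preferred on 2+6+1 = 9 ballots; Zeta wins 9–2.
Zeta vs Eta: Zeta is ranked higher on 2+6+1 = 9 ballots, Eta on 2. Zeta wins 9–2.
Zeta beats Sigma, Eta — 2 pairwise wins.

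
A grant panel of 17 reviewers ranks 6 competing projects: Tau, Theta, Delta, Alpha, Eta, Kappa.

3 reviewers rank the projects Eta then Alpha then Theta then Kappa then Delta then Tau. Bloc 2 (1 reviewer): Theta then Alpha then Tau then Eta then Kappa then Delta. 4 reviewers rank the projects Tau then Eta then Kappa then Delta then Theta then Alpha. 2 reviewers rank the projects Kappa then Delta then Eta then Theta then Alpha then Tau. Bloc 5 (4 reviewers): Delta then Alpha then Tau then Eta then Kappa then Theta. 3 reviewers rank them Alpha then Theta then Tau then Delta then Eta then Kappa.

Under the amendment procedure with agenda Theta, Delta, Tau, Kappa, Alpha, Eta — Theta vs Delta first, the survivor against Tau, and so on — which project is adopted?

Eta

Round 1: Theta vs Delta — 7–10, Delta advances.
Round 2: Delta vs Tau — 9–8, Delta advances.
Round 3: Delta vs Kappa — 7–10, Kappa advances.
Round 4: Kappa vs Alpha — 6–11, Alpha advances.
Round 5: Alpha vs Eta — 8–9, Eta advances.
Eta survives the agenda.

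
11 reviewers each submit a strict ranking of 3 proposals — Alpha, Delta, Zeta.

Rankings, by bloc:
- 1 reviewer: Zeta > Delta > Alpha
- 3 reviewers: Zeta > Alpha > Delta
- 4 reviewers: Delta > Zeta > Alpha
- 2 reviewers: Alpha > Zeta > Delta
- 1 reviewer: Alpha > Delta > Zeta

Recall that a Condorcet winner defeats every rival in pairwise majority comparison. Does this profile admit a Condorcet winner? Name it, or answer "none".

Zeta

Head-to-head results (11 reviewers):
Alpha vs Delta: 6 to 5, Alpha.
Alpha vs Zeta: Alpha preferred on 2+1 = 3 ballots; Zeta wins 8–3.
Delta vs Zeta: Delta preferred on 4+1 = 5 ballots; Zeta wins 6–5.
Only Zeta has no losses; Zeta is the Condorcet winner.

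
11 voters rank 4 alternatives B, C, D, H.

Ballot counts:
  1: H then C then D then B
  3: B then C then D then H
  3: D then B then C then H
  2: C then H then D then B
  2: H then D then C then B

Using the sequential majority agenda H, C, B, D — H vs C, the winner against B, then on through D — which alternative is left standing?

D

Round 1: H vs C — 3–8, C advances.
Round 2: C vs B — 5–6, B advances.
Round 3: B vs D — 3–8, D advances.
D survives the agenda.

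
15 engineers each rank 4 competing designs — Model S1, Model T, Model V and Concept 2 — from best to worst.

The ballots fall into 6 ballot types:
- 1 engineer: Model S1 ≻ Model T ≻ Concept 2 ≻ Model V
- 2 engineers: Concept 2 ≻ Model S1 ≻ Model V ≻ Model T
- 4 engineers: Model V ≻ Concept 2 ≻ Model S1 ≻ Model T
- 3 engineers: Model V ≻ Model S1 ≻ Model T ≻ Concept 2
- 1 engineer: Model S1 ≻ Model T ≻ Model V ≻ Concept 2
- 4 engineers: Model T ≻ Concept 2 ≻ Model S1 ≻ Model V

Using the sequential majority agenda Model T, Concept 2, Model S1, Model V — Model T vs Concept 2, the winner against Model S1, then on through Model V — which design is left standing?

Model S1

Round 1: Model T vs Concept 2 — 9–6, Model T advances.
Round 2: Model T vs Model S1 — 4–11, Model S1 advances.
Round 3: Model S1 vs Model V — 8–7, Model S1 advances.
Model S1 survives the agenda.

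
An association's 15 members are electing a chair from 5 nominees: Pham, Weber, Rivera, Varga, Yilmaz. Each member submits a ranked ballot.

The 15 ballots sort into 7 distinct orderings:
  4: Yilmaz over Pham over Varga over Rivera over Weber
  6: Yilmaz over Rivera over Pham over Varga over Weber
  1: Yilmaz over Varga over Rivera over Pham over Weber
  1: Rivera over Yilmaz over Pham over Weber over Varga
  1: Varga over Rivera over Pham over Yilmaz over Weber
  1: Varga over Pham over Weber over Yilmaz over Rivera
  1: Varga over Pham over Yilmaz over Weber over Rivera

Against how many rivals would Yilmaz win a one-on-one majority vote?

4

Yilmaz against each rival (15 voters):
Yilmaz vs Pham: 12 to 3, Yilmaz.
Yilmaz vs Weber: Yilmaz is ranked higher on 4+6+1+1+1+1 = 14 ballots, Weber on 1. Yilmaz wins 14–1.
Yilmaz vs Rivera: Yilmaz, 13–2.
Yilmaz vs Varga: Yilmaz, 12–3.
Yilmaz beats Pham, Weber, Rivera, Varga — 4 pairwise wins.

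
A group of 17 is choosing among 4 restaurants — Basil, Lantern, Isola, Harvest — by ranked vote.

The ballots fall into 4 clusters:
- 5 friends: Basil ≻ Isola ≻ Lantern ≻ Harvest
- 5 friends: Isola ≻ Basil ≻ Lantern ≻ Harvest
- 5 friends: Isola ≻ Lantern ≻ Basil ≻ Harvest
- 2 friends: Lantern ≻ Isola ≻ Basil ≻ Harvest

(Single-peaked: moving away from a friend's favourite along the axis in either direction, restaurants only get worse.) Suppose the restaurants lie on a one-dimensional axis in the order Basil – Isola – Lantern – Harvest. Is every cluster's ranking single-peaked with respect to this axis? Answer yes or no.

yes

Axis positions: Basil=1, Isola=2, Lantern=3, Harvest=4.
Cluster 1 (peak Basil at position 1): ranking walks positions 1-2-3-4, expanding outward from the peak — single-peaked.
Cluster 2 (peak Isola at position 2): ranking walks positions 2-1-3-4, expanding outward from the peak — single-peaked.
Cluster 3 (peak Isola at position 2): ranking walks positions 2-3-1-4, expanding outward from the peak — single-peaked.
Cluster 4 (peak Lantern at position 3): ranking walks positions 3-2-1-4, expanding outward from the peak — single-peaked.
Every ranking is single-peaked on this axis.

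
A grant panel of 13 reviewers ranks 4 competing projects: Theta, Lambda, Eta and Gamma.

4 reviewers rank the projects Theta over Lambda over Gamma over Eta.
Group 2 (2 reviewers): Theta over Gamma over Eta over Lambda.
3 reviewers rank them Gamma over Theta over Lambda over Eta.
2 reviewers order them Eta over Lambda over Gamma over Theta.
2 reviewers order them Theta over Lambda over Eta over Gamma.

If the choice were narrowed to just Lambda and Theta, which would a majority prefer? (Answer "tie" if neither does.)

Ballots ranking Lambda above Theta: 2.
Ballots ranking Theta above Lambda: 13 − 2 = 11.
Theta wins the head-to-head 11–2.

Theta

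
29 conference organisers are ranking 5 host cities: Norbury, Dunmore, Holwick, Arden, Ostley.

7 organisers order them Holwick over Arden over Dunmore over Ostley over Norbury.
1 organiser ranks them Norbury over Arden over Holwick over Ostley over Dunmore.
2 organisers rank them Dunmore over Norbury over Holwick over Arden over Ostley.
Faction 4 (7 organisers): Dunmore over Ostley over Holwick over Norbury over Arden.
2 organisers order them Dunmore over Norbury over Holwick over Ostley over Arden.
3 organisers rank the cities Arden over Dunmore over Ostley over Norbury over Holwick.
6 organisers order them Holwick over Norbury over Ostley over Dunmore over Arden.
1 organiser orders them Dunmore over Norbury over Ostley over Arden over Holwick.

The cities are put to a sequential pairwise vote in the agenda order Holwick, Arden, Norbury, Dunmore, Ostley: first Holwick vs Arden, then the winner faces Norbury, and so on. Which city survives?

Dunmore

Round 1: Holwick vs Arden — 24–5, Holwick advances.
Round 2: Holwick vs Norbury — 20–9, Holwick advances.
Round 3: Holwick vs Dunmore — 14–15, Dunmore advances.
Round 4: Dunmore vs Ostley — 22–7, Dunmore advances.
The agenda winner is Dunmore.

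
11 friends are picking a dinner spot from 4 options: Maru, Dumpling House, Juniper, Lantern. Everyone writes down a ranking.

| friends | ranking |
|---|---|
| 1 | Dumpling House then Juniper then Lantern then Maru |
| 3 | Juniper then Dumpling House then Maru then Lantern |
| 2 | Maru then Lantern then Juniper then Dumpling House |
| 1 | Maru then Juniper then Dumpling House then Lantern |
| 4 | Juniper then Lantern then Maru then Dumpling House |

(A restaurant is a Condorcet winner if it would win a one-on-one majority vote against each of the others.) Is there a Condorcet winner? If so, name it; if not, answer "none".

Juniper

Head-to-head results (11 friends):
Maru vs Dumpling House: Maru wins 7–4.
Maru vs Juniper: Juniper wins 8–3.
Maru vs Lantern: Maru wins 6–5.
Dumpling House–Juniper: Juniper 10–1.
Dumpling House–Lantern: Lantern 6–5.
Juniper vs Lantern: Juniper wins 9–2.
Only Juniper has no losses; Juniper is the Condorcet winner.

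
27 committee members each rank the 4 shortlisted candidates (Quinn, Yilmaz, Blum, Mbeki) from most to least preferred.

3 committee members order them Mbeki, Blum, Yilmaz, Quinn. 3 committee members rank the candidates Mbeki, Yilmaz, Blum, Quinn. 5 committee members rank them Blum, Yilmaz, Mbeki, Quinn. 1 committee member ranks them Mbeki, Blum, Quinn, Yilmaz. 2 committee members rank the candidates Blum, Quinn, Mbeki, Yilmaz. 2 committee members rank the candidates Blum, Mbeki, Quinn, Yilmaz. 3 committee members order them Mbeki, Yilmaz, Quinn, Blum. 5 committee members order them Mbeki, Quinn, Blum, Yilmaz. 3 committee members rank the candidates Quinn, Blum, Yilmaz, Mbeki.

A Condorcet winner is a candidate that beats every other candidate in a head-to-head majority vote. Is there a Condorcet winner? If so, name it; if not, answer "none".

Pairwise majorities:
Quinn vs Yilmaz: Yilmaz, 14–13.
Quinn–Blum: Blum 16–11.
Quinn vs Mbeki: Mbeki wins 22–5.
Yilmaz–Blum: Blum 21–6.
Yilmaz–Mbeki: Mbeki 19–8.
Blum vs Mbeki: Mbeki wins 15–12.
Mbeki defeats every rival head-to-head and is the Condorcet winner.

Mbeki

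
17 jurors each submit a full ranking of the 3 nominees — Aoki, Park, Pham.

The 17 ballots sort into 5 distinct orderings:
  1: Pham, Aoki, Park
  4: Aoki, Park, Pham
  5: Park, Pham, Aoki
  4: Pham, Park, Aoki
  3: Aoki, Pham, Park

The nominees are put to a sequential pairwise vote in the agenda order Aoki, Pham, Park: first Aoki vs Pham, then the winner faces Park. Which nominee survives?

Park

Round 1: Aoki vs Pham — 7–10, Pham advances.
Round 2: Pham vs Park — 8–9, Park advances.
The agenda winner is Park.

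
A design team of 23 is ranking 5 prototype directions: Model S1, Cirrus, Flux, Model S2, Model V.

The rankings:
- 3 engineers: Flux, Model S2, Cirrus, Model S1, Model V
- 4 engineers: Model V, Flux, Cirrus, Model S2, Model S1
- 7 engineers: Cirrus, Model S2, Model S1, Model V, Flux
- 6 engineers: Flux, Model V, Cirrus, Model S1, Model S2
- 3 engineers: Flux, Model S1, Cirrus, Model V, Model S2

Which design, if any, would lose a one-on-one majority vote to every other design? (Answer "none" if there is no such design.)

none

Head-to-head results (23 engineers):
Model S1 vs Cirrus: Cirrus wins 20–3.
Model S1 vs Flux: 7 to 16, Flux.
Model S1 vs Model S2: Model S1 is ranked higher on 6+3 = 9 ballots, Model S2 on 14. Model S2 wins 14–9.
Model S1 vs Model V: 3+7+3 = 13 for Model S1, 10 for Model V — Model S1 by 13–10.
Cirrus vs Flux: Flux wins 16–7.
Cirrus vs Model S2: 20 to 3, Cirrus.
Cirrus vs Model V: Cirrus wins 13–10.
Flux vs Model S2: Flux, 16–7.
Flux vs Model V: Flux, 12–11.
Model S2 vs Model V: 3+7 = 10 for Model S2, 13 for Model V — Model V by 13–10.
Every design wins at least one matchup (Model S1 beats Model V; Cirrus beats Model S1; Flux beats Model S1; Model S2 beats Model S1; Model V beats Model S2), so there is no Condorcet loser.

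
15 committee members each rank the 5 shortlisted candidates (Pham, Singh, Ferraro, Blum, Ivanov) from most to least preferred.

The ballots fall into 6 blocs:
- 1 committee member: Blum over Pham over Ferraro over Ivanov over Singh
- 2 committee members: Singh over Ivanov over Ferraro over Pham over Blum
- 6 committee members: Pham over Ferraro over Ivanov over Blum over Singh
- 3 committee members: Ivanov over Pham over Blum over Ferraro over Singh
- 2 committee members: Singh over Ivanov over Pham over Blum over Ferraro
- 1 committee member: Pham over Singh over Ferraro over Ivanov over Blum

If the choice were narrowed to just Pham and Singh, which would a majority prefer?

Pham

Ballots ranking Pham above Singh: 1 + 6 + 3 + 1 = 11.
Ballots ranking Singh above Pham: 15 − 11 = 4.
Pham wins the head-to-head 11–4.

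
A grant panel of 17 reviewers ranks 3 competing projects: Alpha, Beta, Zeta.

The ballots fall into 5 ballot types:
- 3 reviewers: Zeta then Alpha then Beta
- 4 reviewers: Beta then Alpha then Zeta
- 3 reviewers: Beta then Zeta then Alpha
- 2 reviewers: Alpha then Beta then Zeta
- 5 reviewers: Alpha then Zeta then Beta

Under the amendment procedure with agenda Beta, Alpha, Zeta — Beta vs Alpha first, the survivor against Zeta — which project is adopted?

Round 1: Beta vs Alpha — 7–10, Alpha advances.
Round 2: Alpha vs Zeta — 11–6, Alpha advances.
Alpha survives the agenda.

Alpha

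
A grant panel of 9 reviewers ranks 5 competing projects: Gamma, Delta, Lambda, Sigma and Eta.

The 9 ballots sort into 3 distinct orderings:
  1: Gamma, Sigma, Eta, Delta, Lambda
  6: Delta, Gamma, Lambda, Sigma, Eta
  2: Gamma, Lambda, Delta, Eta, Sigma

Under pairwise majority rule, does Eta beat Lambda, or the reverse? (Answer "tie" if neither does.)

Lambda

Ballots ranking Eta above Lambda: 1.
Ballots ranking Lambda above Eta: 9 − 1 = 8.
Lambda wins the head-to-head 8–1.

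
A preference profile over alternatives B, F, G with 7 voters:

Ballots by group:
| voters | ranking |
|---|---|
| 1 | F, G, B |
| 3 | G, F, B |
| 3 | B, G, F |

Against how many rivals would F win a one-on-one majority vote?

F against each rival (7 voters):
F vs B: F wins 4–3.
F–G: G 6–1.
F beats B; loses to G — 1 pairwise win.

1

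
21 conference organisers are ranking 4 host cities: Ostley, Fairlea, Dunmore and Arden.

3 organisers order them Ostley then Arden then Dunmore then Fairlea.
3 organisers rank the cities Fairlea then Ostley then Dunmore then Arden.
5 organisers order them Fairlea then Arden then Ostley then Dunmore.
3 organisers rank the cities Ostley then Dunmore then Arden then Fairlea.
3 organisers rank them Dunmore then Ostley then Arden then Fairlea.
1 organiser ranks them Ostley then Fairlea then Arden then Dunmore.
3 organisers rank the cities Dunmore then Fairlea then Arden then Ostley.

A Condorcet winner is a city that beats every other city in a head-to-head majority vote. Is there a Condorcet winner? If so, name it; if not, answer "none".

Check each pair by majority over 21 ballots:
Ostley vs Fairlea: Fairlea wins 11–10.
Ostley vs Dunmore: Ostley wins 15–6.
Ostley vs Arden: Ostley wins 13–8.
Fairlea–Dunmore: Dunmore 12–9.
Fairlea–Arden: Fairlea 12–9.
Dunmore vs Arden: Dunmore, 12–9.
No city is unbeaten: Ostley loses to Fairlea; Fairlea loses to Dunmore; Dunmore loses to Ostley; Arden loses to Ostley. In particular Ostley → Dunmore → Fairlea → Ostley is a majority cycle — no Condorcet winner exists.

none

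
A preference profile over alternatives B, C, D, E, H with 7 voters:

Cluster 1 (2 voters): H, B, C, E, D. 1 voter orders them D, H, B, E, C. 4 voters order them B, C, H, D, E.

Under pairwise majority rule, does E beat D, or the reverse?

D

Ballots ranking E above D: 2.
Ballots ranking D above E: 7 − 2 = 5.
D wins the head-to-head 5–2.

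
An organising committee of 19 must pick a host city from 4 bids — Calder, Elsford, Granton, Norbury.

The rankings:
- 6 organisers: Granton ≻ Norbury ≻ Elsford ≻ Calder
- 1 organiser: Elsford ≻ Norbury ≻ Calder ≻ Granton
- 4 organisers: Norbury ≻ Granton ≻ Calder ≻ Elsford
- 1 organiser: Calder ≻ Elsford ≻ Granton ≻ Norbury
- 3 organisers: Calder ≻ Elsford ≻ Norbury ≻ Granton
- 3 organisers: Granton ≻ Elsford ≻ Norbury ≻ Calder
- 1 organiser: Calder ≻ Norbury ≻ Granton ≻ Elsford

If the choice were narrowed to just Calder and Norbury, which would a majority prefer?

Ballots ranking Calder above Norbury: 1 + 3 + 1 = 5.
Ballots ranking Norbury above Calder: 19 − 5 = 14.
Norbury wins the head-to-head 14–5.

Norbury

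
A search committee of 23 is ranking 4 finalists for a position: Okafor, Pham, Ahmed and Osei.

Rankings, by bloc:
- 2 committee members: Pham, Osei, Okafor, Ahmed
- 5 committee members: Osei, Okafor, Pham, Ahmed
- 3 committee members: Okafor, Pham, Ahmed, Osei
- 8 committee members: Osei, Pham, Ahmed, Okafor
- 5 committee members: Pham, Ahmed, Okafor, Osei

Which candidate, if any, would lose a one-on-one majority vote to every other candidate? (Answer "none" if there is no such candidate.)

Okafor

Pairwise majorities:
Okafor vs Pham: Okafor preferred on 5+3 = 8 ballots; Pham wins 15–8.
Okafor vs Ahmed: Ahmed wins 13–10.
Okafor–Osei: Osei 15–8.
Pham vs Ahmed: Pham wins 23–0.
Pham–Osei: Osei 13–10.
Ahmed vs Osei: 8 to 15, Osei.
Only Okafor has no wins; Okafor is the Condorcet loser.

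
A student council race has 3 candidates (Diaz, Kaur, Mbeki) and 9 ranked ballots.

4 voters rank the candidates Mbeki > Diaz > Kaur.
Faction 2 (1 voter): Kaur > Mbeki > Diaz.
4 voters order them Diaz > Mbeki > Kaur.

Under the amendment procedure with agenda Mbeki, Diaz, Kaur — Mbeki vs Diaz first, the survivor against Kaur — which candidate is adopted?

Mbeki

Round 1: Mbeki vs Diaz — 5–4, Mbeki advances.
Round 2: Mbeki vs Kaur — 8–1, Mbeki advances.
Mbeki survives the agenda.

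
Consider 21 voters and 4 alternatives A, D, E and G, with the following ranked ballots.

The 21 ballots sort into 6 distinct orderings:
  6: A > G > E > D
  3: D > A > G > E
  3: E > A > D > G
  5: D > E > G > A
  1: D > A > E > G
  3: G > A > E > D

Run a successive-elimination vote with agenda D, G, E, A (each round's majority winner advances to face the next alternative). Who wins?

A

Round 1: D vs G — 12–9, D advances.
Round 2: D vs E — 9–12, E advances.
Round 3: E vs A — 8–13, A advances.
A survives the agenda.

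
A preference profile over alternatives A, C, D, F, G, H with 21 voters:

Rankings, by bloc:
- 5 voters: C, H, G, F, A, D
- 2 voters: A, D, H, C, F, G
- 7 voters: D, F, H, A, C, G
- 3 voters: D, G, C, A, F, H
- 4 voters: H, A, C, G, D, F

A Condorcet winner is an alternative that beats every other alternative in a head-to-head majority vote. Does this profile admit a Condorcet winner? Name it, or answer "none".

Head-to-head results (21 voters):
A–C: A 13–8.
A–D: A 11–10.
A vs F: F, 12–9.
A–G: A 13–8.
A–H: H 16–5.
C–D: D 12–9.
C vs F: C wins 14–7.
C–G: C 18–3.
C–H: H 13–8.
D vs F: D wins 16–5.
D vs G: D, 12–9.
D vs H: D, 12–9.
F–G: G 12–9.
F vs H: H wins 11–10.
G vs H: H, 18–3.
Each alternative drops at least one matchup (A loses to F; C loses to A; D loses to A; F loses to C; G loses to A; H loses to D); the cycle A > C > F > A rules out a Condorcet winner.

none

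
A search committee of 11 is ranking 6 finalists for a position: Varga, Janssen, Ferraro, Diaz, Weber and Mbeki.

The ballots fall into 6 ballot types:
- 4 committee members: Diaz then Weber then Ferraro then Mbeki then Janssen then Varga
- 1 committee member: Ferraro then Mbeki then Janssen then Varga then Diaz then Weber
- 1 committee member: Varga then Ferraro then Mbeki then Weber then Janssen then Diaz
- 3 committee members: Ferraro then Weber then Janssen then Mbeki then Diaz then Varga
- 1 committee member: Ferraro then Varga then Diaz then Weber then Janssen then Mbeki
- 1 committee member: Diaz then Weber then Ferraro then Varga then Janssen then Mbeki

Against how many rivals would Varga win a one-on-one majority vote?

Varga against each rival (11 committee members):
Varga vs Janssen: Varga preferred on 1+1+1 = 3 ballots; Janssen wins 8–3.
Varga–Ferraro: Ferraro 10–1.
Varga–Diaz: Diaz 8–3.
Varga vs Weber: 3 to 8, Weber.
Varga vs Mbeki: Varga preferred on 1+1+1 = 3 ballots; Mbeki wins 8–3.
Varga beats no one; loses to Janssen, Ferraro, Diaz, Weber, Mbeki — 0 pairwise wins.

0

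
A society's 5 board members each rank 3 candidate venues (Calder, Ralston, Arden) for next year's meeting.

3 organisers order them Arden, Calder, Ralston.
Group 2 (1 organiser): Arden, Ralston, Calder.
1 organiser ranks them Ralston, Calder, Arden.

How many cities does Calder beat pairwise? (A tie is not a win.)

Calder against each rival (5 organisers):
Calder vs Ralston: Calder, 3–2.
Calder–Arden: Arden 4–1.
Calder beats Ralston; loses to Arden — 1 pairwise win.

1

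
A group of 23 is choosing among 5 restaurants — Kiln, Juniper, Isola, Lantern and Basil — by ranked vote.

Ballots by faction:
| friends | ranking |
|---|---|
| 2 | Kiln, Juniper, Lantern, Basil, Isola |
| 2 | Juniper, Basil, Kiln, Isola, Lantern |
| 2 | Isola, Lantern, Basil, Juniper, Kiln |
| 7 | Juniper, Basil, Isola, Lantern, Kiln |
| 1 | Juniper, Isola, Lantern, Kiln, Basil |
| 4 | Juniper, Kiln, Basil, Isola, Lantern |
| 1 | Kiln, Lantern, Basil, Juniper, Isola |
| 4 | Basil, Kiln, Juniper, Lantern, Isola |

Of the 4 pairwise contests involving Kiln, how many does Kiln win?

Kiln against each rival (23 friends):
Kiln vs Juniper: Juniper, 16–7.
Kiln vs Isola: Kiln preferred on 2+2+4+1+4 = 13 ballots; Kiln wins 13–10.
Kiln vs Lantern: Kiln, 13–10.
Kiln vs Basil: Basil wins 15–8.
Kiln beats Isola, Lantern; loses to Juniper, Basil — 2 pairwise wins.

2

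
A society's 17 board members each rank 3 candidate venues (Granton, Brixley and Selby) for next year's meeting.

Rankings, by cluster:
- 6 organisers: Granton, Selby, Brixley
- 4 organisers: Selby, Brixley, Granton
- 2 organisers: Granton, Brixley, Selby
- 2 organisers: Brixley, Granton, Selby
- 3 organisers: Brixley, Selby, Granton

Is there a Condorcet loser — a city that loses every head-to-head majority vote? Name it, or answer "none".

Pairwise majorities:
Granton vs Brixley: Brixley wins 9–8.
Granton vs Selby: Granton, 10–7.
Brixley vs Selby: 7 to 10, Selby.
No city is winless: Granton beats Selby; Brixley beats Granton; Selby beats Brixley. There is no Condorcet loser.

none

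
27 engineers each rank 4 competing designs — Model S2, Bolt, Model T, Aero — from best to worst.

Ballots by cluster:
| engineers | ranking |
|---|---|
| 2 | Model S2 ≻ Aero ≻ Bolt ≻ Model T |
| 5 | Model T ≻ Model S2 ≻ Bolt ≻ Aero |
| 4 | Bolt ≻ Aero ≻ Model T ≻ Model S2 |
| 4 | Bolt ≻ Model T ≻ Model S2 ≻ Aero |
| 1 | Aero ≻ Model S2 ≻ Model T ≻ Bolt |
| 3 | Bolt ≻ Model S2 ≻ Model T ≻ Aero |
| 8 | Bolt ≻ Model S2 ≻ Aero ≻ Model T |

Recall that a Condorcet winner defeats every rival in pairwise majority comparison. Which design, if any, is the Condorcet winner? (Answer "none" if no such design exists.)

Pairwise majorities:
Model S2 vs Bolt: Model S2 is ranked higher on 2+5+1 = 8 ballots, Bolt on 19. Bolt wins 19–8.
Model S2 vs Model T: Model S2 is ranked higher on 2+1+3+8 = 14 ballots, Model T on 13. Model S2 wins 14–13.
Model S2 vs Aero: 22 to 5, Model S2.
Bolt vs Model T: Bolt preferred on 2+4+4+3+8 = 21 ballots; Bolt wins 21–6.
Bolt vs Aero: Bolt is ranked higher on 5+4+4+3+8 = 24 ballots, Aero on 3. Bolt wins 24–3.
Model T vs Aero: Model T preferred on 5+4+3 = 12 ballots; Aero wins 15–12.
Bolt wins every pairwise contest, so Bolt is the Condorcet winner.

Bolt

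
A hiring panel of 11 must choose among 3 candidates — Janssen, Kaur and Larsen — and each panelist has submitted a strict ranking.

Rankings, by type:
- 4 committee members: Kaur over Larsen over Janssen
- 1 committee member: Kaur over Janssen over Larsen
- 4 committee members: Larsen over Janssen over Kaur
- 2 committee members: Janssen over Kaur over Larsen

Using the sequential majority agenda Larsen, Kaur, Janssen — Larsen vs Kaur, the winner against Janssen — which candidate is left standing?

Janssen

Round 1: Larsen vs Kaur — 4–7, Kaur advances.
Round 2: Kaur vs Janssen — 5–6, Janssen advances.
The agenda winner is Janssen.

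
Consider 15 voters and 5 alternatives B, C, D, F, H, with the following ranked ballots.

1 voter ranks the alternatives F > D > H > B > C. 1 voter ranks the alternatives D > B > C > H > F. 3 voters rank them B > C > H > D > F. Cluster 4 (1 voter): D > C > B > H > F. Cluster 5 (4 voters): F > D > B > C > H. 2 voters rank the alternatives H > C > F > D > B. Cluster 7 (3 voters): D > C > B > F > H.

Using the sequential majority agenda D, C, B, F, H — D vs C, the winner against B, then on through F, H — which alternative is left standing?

D

Round 1: D vs C — 10–5, D advances.
Round 2: D vs B — 12–3, D advances.
Round 3: D vs F — 8–7, D advances.
Round 4: D vs H — 10–5, D advances.
The agenda winner is D.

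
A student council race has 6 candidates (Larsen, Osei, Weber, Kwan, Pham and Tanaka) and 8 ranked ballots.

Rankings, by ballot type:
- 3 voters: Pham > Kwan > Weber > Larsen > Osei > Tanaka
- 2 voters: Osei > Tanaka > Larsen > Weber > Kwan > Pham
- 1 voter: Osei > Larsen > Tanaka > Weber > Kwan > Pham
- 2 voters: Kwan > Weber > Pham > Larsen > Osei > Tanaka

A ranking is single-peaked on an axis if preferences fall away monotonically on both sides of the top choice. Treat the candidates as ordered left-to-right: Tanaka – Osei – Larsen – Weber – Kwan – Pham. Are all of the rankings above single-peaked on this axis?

yes

Axis positions: Tanaka=1, Osei=2, Larsen=3, Weber=4, Kwan=5, Pham=6.
Ballot type 1 (peak Pham at position 6): ranking walks positions 6-5-4-3-2-1, expanding outward from the peak — single-peaked.
Ballot type 2 (peak Osei at position 2): ranking walks positions 2-1-3-4-5-6, expanding outward from the peak — single-peaked.
Ballot type 3 (peak Osei at position 2): ranking walks positions 2-3-1-4-5-6, expanding outward from the peak — single-peaked.
Ballot type 4 (peak Kwan at position 5): ranking walks positions 5-4-6-3-2-1, expanding outward from the peak — single-peaked.
Every ranking is single-peaked on this axis.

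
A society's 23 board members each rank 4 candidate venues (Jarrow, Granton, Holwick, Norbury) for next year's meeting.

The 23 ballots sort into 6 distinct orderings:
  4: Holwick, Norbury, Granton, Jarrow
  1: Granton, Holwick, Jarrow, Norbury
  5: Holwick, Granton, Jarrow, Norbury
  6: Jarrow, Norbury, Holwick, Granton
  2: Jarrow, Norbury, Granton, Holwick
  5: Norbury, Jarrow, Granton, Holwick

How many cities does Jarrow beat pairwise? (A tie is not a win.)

3

Jarrow against each rival (23 organisers):
Jarrow–Granton: Jarrow 13–10.
Jarrow vs Holwick: Jarrow, 13–10.
Jarrow–Norbury: Jarrow 14–9.
Jarrow beats Granton, Holwick, Norbury — 3 pairwise wins.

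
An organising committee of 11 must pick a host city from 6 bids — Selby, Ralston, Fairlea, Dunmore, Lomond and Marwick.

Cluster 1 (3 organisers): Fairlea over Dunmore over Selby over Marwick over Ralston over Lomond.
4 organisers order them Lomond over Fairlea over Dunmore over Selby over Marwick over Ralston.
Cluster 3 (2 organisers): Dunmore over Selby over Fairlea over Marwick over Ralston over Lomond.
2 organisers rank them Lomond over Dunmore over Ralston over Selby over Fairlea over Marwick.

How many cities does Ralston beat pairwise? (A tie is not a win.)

Ralston against each rival (11 organisers):
Ralston vs Selby: 2 for Ralston, 9 for Selby — Selby by 9–2.
Ralston vs Fairlea: 2 for Ralston, 9 for Fairlea — Fairlea by 9–2.
Ralston vs Dunmore: Dunmore wins 11–0.
Ralston vs Lomond: Ralston preferred on 3+2 = 5 ballots; Lomond wins 6–5.
Ralston vs Marwick: 2 to 9, Marwick.
Ralston beats no one; loses to Selby, Fairlea, Dunmore, Lomond, Marwick — 0 pairwise wins.

0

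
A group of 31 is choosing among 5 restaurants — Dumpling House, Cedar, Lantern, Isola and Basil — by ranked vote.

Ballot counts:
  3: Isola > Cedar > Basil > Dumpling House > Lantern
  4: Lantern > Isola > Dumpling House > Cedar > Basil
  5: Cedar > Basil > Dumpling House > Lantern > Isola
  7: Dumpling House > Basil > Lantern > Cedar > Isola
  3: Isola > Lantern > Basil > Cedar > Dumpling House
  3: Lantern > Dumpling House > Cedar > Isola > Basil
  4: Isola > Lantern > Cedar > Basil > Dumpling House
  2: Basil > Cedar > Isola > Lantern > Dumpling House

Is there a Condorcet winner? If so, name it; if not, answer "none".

Pairwise majorities:
Dumpling House vs Cedar: Cedar, 17–14.
Dumpling House–Lantern: Lantern 16–15.
Dumpling House–Isola: Isola 16–15.
Dumpling House vs Basil: Basil wins 17–14.
Cedar–Lantern: Lantern 21–10.
Cedar–Isola: Cedar 17–14.
Cedar–Basil: Cedar 19–12.
Lantern vs Isola: Lantern wins 19–12.
Lantern–Basil: Basil 17–14.
Isola vs Basil: Isola wins 17–14.
No restaurant is unbeaten: Dumpling House loses to Cedar; Cedar loses to Lantern; Lantern loses to Basil; Isola loses to Cedar; Basil loses to Cedar. In particular Cedar beats Basil beats Lantern beats Cedar is a majority cycle — no Condorcet winner exists.

none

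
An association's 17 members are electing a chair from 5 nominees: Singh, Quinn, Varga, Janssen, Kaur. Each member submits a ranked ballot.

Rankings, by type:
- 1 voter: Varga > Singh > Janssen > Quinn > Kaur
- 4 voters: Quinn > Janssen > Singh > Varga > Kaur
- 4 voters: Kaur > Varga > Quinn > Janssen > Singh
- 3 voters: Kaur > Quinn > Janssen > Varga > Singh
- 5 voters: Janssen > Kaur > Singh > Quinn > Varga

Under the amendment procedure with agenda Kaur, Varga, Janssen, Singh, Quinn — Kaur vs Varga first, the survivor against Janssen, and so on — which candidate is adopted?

Quinn

Round 1: Kaur vs Varga — 12–5, Kaur advances.
Round 2: Kaur vs Janssen — 7–10, Janssen advances.
Round 3: Janssen vs Singh — 16–1, Janssen advances.
Round 4: Janssen vs Quinn — 6–11, Quinn advances.
Quinn survives the agenda.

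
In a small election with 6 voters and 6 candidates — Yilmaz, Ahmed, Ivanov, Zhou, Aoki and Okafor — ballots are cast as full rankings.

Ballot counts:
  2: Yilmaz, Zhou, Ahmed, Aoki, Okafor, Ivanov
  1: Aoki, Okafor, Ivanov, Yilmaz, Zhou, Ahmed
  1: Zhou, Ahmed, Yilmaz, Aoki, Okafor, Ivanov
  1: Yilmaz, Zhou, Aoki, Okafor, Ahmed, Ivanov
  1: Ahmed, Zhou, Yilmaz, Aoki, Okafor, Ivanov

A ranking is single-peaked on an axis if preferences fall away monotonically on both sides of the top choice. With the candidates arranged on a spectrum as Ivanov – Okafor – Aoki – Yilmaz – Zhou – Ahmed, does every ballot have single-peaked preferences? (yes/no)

yes

Axis positions: Ivanov=1, Okafor=2, Aoki=3, Yilmaz=4, Zhou=5, Ahmed=6.
Faction 1 (peak Yilmaz at position 4): ranking walks positions 4-5-6-3-2-1, expanding outward from the peak — single-peaked.
Faction 2 (peak Aoki at position 3): ranking walks positions 3-2-1-4-5-6, expanding outward from the peak — single-peaked.
Faction 3 (peak Zhou at position 5): ranking walks positions 5-6-4-3-2-1, expanding outward from the peak — single-peaked.
Faction 4 (peak Yilmaz at position 4): ranking walks positions 4-5-3-2-6-1, expanding outward from the peak — single-peaked.
Faction 5 (peak Ahmed at position 6): ranking walks positions 6-5-4-3-2-1, expanding outward from the peak — single-peaked.
Every ranking is single-peaked on this axis.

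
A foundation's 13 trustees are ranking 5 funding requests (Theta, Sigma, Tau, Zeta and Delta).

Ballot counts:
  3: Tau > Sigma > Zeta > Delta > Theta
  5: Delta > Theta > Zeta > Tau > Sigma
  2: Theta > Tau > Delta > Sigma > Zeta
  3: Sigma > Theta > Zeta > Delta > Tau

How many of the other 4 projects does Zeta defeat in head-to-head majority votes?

1

Zeta against each rival (13 reviewers):
Zeta vs Theta: Zeta is ranked higher on 3 ballots, Theta on 10. Theta wins 10–3.
Zeta vs Sigma: Sigma, 8–5.
Zeta–Tau: Zeta 8–5.
Zeta vs Delta: Delta wins 7–6.
Zeta beats Tau; loses to Theta, Sigma, Delta — 1 pairwise win.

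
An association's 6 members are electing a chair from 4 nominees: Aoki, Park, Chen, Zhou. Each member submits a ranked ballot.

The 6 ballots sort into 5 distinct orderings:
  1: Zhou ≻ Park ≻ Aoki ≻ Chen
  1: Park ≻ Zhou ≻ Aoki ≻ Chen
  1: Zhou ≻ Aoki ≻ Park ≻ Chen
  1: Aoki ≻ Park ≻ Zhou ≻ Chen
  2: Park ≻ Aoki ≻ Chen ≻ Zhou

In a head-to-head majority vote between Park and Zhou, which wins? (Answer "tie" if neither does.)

Ballots ranking Park above Zhou: 1 + 1 + 2 = 4.
Ballots ranking Zhou above Park: 6 − 4 = 2.
Park wins the head-to-head 4–2.

Park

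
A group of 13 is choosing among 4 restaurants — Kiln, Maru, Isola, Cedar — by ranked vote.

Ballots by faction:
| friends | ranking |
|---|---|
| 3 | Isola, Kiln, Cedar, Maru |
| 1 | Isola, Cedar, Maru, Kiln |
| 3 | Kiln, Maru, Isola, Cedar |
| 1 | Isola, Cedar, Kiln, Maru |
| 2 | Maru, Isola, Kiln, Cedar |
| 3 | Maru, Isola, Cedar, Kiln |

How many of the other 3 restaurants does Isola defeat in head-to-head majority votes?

Isola against each rival (13 friends):
Isola vs Kiln: Isola wins 10–3.
Isola vs Maru: Maru wins 8–5.
Isola vs Cedar: 3+1+3+1+2+3 = 13 for Isola, 0 for Cedar — Isola by 13–0.
Isola beats Kiln, Cedar; loses to Maru — 2 pairwise wins.

2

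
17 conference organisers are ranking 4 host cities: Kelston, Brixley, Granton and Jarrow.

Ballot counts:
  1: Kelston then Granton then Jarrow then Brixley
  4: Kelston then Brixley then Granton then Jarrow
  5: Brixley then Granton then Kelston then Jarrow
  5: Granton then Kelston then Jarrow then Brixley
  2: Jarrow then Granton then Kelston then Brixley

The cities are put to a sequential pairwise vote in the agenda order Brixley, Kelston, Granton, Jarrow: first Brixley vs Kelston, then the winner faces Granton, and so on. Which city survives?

Round 1: Brixley vs Kelston — 5–12, Kelston advances.
Round 2: Kelston vs Granton — 5–12, Granton advances.
Round 3: Granton vs Jarrow — 15–2, Granton advances.
The agenda winner is Granton.

Granton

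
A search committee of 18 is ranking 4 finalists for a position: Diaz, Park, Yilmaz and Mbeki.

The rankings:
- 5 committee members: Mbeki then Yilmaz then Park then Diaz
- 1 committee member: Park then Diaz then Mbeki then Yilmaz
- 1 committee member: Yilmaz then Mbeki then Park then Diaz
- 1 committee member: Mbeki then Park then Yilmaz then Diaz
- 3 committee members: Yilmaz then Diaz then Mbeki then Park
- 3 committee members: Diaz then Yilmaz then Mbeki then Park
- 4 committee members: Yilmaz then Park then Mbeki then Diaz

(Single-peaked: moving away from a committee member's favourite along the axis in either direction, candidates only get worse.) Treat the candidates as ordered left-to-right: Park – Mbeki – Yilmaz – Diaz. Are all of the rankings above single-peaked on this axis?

Axis positions: Park=1, Mbeki=2, Yilmaz=3, Diaz=4.
Ballot type 1 (peak Mbeki at position 2): ranking walks positions 2-3-1-4, expanding outward from the peak — single-peaked.
Ballot type 2: ranking walks positions 1-4-2-3; Diaz is ranked above Mbeki even though Mbeki lies between Diaz and the peak Park on the axis — preferences dip and rise again. Not single-peaked.
Ballot type 3 (peak Yilmaz at position 3): ranking walks positions 3-2-1-4, expanding outward from the peak — single-peaked.
Ballot type 4 (peak Mbeki at position 2): ranking walks positions 2-1-3-4, expanding outward from the peak — single-peaked.
Ballot type 5 (peak Yilmaz at position 3): ranking walks positions 3-4-2-1, expanding outward from the peak — single-peaked.
Ballot type 6 (peak Diaz at position 4): ranking walks positions 4-3-2-1, expanding outward from the peak — single-peaked.
Ballot type 7: ranking walks positions 3-1-2-4; Park is ranked above Mbeki even though Mbeki lies between Park and the peak Yilmaz on the axis — preferences dip and rise again. Not single-peaked.
Ballot type 2 violates single-peakedness, so the profile is not single-peaked on this axis.

no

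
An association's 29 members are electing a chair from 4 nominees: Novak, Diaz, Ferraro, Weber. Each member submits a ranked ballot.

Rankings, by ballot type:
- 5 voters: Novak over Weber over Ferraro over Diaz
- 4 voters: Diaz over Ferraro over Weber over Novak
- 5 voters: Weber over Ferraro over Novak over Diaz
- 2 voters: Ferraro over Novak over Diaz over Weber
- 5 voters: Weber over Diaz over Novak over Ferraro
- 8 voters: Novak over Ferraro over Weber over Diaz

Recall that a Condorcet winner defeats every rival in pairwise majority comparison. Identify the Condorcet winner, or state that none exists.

Head-to-head results (29 voters):
Novak–Diaz: Novak 20–9.
Novak–Ferraro: Novak 18–11.
Novak vs Weber: Novak, 15–14.
Diaz–Ferraro: Ferraro 20–9.
Diaz vs Weber: Weber, 23–6.
Ferraro vs Weber: Weber, 15–14.
Only Novak has no losses; Novak is the Condorcet winner.

Novak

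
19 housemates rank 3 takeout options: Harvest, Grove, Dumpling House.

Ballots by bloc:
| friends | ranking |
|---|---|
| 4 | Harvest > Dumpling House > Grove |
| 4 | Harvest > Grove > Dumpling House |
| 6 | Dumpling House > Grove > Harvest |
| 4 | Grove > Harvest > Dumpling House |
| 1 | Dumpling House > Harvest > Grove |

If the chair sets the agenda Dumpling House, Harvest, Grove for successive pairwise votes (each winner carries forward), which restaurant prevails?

Grove

Round 1: Dumpling House vs Harvest — 7–12, Harvest advances.
Round 2: Harvest vs Grove — 9–10, Grove advances.
Grove survives the agenda.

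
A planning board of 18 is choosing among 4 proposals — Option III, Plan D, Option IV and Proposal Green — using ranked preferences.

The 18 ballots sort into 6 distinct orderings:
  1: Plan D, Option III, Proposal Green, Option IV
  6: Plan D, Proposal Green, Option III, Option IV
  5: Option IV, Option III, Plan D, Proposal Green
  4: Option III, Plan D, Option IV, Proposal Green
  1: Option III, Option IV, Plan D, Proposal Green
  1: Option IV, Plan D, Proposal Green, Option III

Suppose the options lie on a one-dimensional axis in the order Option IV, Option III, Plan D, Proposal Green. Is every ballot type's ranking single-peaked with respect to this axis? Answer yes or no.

no

Axis positions: Option IV=1, Option III=2, Plan D=3, Proposal Green=4.
Ballot type 1 (peak Plan D at position 3): ranking walks positions 3-2-4-1, expanding outward from the peak — single-peaked.
Ballot type 2 (peak Plan D at position 3): ranking walks positions 3-4-2-1, expanding outward from the peak — single-peaked.
Ballot type 3 (peak Option IV at position 1): ranking walks positions 1-2-3-4, expanding outward from the peak — single-peaked.
Ballot type 4 (peak Option III at position 2): ranking walks positions 2-3-1-4, expanding outward from the peak — single-peaked.
Ballot type 5 (peak Option III at position 2): ranking walks positions 2-1-3-4, expanding outward from the peak — single-peaked.
Ballot type 6: ranking walks positions 1-3-4-2; Plan D is ranked above Option III even though Option III lies between Plan D and the peak Option IV on the axis — preferences dip and rise again. Not single-peaked.
Ballot type 6 violates single-peakedness, so the profile is not single-peaked on this axis.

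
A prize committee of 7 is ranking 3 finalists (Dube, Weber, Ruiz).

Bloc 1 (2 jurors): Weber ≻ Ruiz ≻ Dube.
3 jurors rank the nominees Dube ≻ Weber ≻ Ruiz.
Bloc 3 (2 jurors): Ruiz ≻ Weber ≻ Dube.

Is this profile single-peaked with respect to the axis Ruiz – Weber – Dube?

Axis positions: Ruiz=1, Weber=2, Dube=3.
Bloc 1 (peak Weber at position 2): ranking walks positions 2-1-3, expanding outward from the peak — single-peaked.
Bloc 2 (peak Dube at position 3): ranking walks positions 3-2-1, expanding outward from the peak — single-peaked.
Bloc 3 (peak Ruiz at position 1): ranking walks positions 1-2-3, expanding outward from the peak — single-peaked.
Every ranking is single-peaked on this axis.

yes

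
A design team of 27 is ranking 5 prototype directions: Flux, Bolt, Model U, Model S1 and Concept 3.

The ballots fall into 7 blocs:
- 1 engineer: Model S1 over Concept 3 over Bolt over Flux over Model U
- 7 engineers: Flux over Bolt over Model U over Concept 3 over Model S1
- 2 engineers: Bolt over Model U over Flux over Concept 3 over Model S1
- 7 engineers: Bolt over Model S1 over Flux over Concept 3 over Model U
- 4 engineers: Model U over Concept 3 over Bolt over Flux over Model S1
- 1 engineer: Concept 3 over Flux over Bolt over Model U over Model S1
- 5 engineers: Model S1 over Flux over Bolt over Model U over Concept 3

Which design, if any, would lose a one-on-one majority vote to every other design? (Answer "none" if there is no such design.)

Model S1

Pairwise majorities:
Flux vs Bolt: Bolt, 14–13.
Flux vs Model U: Flux, 21–6.
Flux vs Model S1: Flux wins 14–13.
Flux vs Concept 3: 21 to 6, Flux.
Bolt vs Model U: Bolt, 23–4.
Bolt vs Model S1: Bolt preferred on 7+2+7+4+1 = 21 ballots; Bolt wins 21–6.
Bolt–Concept 3: Bolt 21–6.
Model U vs Model S1: Model U is ranked higher on 7+2+4+1 = 14 ballots, Model S1 on 13. Model U wins 14–13.
Model U vs Concept 3: 7+2+4+5 = 18 for Model U, 9 for Concept 3 — Model U by 18–9.
Model S1 vs Concept 3: 1+7+5 = 13 for Model S1, 14 for Concept 3 — Concept 3 by 14–13.
Only Model S1 has no wins; Model S1 is the Condorcet loser.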